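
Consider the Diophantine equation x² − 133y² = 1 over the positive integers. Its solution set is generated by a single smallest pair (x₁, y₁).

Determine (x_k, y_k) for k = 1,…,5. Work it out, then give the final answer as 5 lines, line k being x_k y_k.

[11; 1,1,7,5,1,…,1,1,22] for √133; ℓ=16 ⇒ convergent index 15
i=0: a=11 ⇒ p=11, q=1
i=1: a=1 ⇒ p=12, q=1
…
i=5: a=1 ⇒ p=1061, q=92
i=6: a=1 ⇒ p=1949, q=169
…
i=11: a=1 ⇒ p=29927, q=2595
…
i=13: a=7 ⇒ p=1210008, q=104921
i=14: a=1 ⇒ p=1378591, q=119539
i=15: a=1 ⇒ p=2588599, q=224460
→ (2588599, 224460).  Check: 2588599²=6700844782801, 133·224460²=6700844782800, difference 1.
n=2: (2588599,224460)∘(2588599,224460) = (2588599·2588599+133·224460·224460, 2588599·224460+224460·2588599) = (13401689565601,1162073863080)
n=3: (13401689565601,1162073863080)∘(2588599,224460) = (2588599·13401689565601+133·224460·1162073863080, 2588599·1162073863080+224460·13401689565601) = (69383200415647777399,6016286479789825380)
n=4: (69383200415647777399,6016286479789825380)∘(2588599,224460) = (2588599·69383200415647777399+133·224460·6016286479789825380, 2588599·6016286479789825380+224460·69383200415647777399) = (359210566425477440164982401,31147506330593762303822160)
n=5: (359210566425477440164982401,31147506330593762303822160)∘(2588599,224460) = (2588599·359210566425477440164982401+133·224460·31147506330593762303822160, 2588599·31147506330593762303822160+224460·359210566425477440164982401) = (1859704226076779569066850908714999,161256807479731348725343689282300)

2588599 224460
13401689565601 1162073863080
69383200415647777399 6016286479789825380
359210566425477440164982401 31147506330593762303822160
1859704226076779569066850908714999 161256807479731348725343689282300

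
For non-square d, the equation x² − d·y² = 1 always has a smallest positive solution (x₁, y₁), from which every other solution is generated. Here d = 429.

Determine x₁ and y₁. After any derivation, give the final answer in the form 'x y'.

[20; 1,2,2,9,1,12,1,9,2,2,1,40] for √429; ℓ=12 ⇒ convergent index 11
step 0: (20, 1)  from 20·(1,0) + (0,1)
step 1: (21, 1)  from 1·(20,1) + (1,0)
…
step 3: (145, 7)  from 2·(62,3) + (21,1)
step 4: (1367, 66)  from 9·(145,7) + (62,3)
…
step 7: (21023, 1015)  from 1·(19511,942) + (1512,73)
step 8: (208718, 10077)  from 9·(21023,1015) + (19511,942)
step 9: (438459, 21169)  from 2·(208718,10077) + (21023,1015)
step 10: (1085636, 52415)  from 2·(438459,21169) + (208718,10077)
step 11: (1524095, 73584)  from 1·(1085636,52415) + (438459,21169)
(x₁, y₁) = (1524095, 73584);  1524095² − 429·73584² = 1 ✓

1524095 73584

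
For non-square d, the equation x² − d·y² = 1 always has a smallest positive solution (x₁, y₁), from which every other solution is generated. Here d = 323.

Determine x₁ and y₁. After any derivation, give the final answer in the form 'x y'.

√323 = [17; 1,34, …], period ℓ=2 (even) → k=1
i=0: a=17 ⇒ p=17, q=1
i=1: a=1 ⇒ p=18, q=1
(x₁, y₁) = (18, 1);  18² − 323·1² = 1 ✓

18 1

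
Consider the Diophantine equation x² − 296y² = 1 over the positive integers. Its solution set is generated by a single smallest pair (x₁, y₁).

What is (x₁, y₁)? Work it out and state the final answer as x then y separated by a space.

√296 → a₀=17, period (4,1,7,1,4,34); ℓ=6 even so k=5
k=0  a_k=17  p_k/q_k = 17/1
k=1  a_k=4  p_k/q_k = 69/4
k=2  a_k=1  p_k/q_k = 86/5
k=3  a_k=7  p_k/q_k = 671/39
k=4  a_k=1  p_k/q_k = 757/44
k=5  a_k=4  p_k/q_k = 3699/215
fundamental: x₁=3699, y₁=215  (since 13682601 − 296·46225 = 1)

3699 215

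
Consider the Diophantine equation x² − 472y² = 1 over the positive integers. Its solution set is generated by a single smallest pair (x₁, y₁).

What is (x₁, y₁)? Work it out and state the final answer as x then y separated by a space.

[21; 1,2,1,1,1,…,2,1,42] for √472; ℓ=14 ⇒ convergent index 13
step 0: (21, 1)  from 21·(1,0) + (0,1)
step 1: (22, 1)  from 1·(21,1) + (1,0)
…
step 3: (87, 4)  from 1·(65,3) + (22,1)
…
step 5: (239, 11)  from 1·(152,7) + (87,4)
step 6: (1108, 51)  from 4·(239,11) + (152,7)
…
step 9: (30003, 1381)  from 1·(24224,1115) + (5779,266)
step 10: (54227, 2496)  from 1·(30003,1381) + (24224,1115)
step 11: (84230, 3877)  from 1·(54227,2496) + (30003,1381)
step 12: (222687, 10250)  from 2·(84230,3877) + (54227,2496)
step 13: (306917, 14127)  from 1·(222687,10250) + (84230,3877)
fundamental: x₁=306917, y₁=14127  (since 94198044889 − 472·199572129 = 1)

306917 14127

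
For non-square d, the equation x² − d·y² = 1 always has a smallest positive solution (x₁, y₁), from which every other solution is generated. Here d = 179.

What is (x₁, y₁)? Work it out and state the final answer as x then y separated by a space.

4190210 313191

d=179: √d = [13; 2,1,1,1,3,…,1,2,26] (ℓ=14, even), read p_13/q_13
k=0  a_k=13  p_k/q_k = 13/1
…
k=2  a_k=1  p_k/q_k = 40/3
…
k=6  a_k=5  p_k/q_k = 2047/153
…
k=9  a_k=3  p_k/q_k = 438125/32747
…
k=12  a_k=1  p_k/q_k = 1588459/118727
k=13  a_k=2  p_k/q_k = 4190210/313191
fundamental: x₁=4190210, y₁=313191  (since 17557859844100 − 179·98088602481 = 1)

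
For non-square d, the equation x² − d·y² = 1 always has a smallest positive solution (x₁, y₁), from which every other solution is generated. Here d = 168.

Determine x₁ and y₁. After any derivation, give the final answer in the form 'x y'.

13 1

√168 → a₀=12, period (1,24); ℓ=2 even so k=1
i=0: a=12 ⇒ p=12, q=1
i=1: a=1 ⇒ p=13, q=1
fundamental: x₁=13, y₁=1  (since 169 − 168·1 = 1)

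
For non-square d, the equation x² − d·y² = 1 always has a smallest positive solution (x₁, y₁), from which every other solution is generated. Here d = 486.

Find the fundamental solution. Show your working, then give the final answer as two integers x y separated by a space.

√486 = [22; 22,44, …], period ℓ=2 (even) → k=1
i=0: a=22 ⇒ p=22, q=1
i=1: a=22 ⇒ p=485, q=22
fundamental: x₁=485, y₁=22  (since 235225 − 486·484 = 1)

485 22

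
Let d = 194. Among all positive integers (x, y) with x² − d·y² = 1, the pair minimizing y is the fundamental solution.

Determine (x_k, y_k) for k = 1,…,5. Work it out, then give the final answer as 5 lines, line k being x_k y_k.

195 14
76049 5460
29658915 2129386
11566900801 830455080
4511061653475 323875351814

√194 → a₀=13, period (1,12,1,26); ℓ=4 even so k=3
k=0  a_k=13  p_k/q_k = 13/1
k=1  a_k=1  p_k/q_k = 14/1
k=2  a_k=12  p_k/q_k = 181/13
k=3  a_k=1  p_k/q_k = 195/14
→ (195, 14).  Check: 195²=38025, 194·14²=38024, difference 1.
k=2:  x_2 = 195·195+194·14·14 = 76049,  y_2 = 195·14+14·195 = 5460
k=3:  x_3 = 195·76049+194·14·5460 = 29658915,  y_3 = 195·5460+14·76049 = 2129386
k=4:  x_4 = 195·29658915+194·14·2129386 = 11566900801,  y_4 = 195·2129386+14·29658915 = 830455080
k=5:  x_5 = 195·11566900801+194·14·830455080 = 4511061653475,  y_5 = 195·830455080+14·11566900801 = 323875351814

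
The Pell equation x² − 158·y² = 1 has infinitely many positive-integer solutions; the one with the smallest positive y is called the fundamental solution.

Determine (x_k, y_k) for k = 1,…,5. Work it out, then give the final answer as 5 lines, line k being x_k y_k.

√158 → a₀=12, period (1,1,3,12,3,1,1,24); ℓ=8 even so k=7
i=0: a=12 ⇒ p=12, q=1
…
i=5: a=3 ⇒ p=3331, q=265
i=6: a=1 ⇒ p=4412, q=351
i=7: a=1 ⇒ p=7743, q=616
→ (7743, 616).  Check: 7743²=59954049, 158·616²=59954048, difference 1.
k=2:  x_2 = 7743·7743+158·616·616 = 119908097,  y_2 = 7743·616+616·7743 = 9539376
k=3:  x_3 = 7743·119908097+158·616·9539376 = 1856896782399,  y_3 = 7743·9539376+616·119908097 = 147726776120
k=4:  x_4 = 7743·1856896782399+158·616·147726776120 = 28755903452322817,  y_4 = 7743·147726776120+616·1856896782399 = 2287696845454944
k=5:  x_5 = 7743·28755903452322817+158·616·2287696845454944 = 445313919005774361663,  y_5 = 7743·2287696845454944+616·28755903452322817 = 35427273200988486664

7743 616
119908097 9539376
1856896782399 147726776120
28755903452322817 2287696845454944
445313919005774361663 35427273200988486664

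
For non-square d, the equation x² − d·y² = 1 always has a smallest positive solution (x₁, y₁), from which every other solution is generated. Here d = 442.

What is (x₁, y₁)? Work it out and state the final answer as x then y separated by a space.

√442 → a₀=21, period (42); ℓ=1 odd so k=1
step 0: (21, 1)  from 21·(1,0) + (0,1)
step 1: (883, 42)  from 42·(21,1) + (1,0)
→ (883, 42).  Check: 883²=779689, 442·42²=779688, difference 1.

883 42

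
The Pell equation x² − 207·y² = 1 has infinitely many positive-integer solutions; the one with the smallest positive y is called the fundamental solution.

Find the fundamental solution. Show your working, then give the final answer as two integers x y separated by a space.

d=207: √d = [14; 2,1,1,2,1,1,2,28] (ℓ=8, even), read p_7/q_7
a_0=14:  p_0=14·1+0=14,  q_0=14·0+1=1
…
a_5=1:  p_5=1·187+72=259,  q_5=1·13+5=18
a_6=1:  p_6=1·259+187=446,  q_6=1·18+13=31
a_7=2:  p_7=2·446+259=1151,  q_7=2·31+18=80
(x₁, y₁) = (1151, 80);  1151² − 207·80² = 1 ✓

1151 80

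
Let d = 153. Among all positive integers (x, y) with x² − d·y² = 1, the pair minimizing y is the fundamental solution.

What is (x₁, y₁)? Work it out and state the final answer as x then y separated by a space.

√153 → a₀=12, period (2,1,2,2,2,1,2,24); ℓ=8 even so k=7
k=0  a_k=12  p_k/q_k = 12/1
k=1  a_k=2  p_k/q_k = 25/2
…
k=3  a_k=2  p_k/q_k = 99/8
k=4  a_k=2  p_k/q_k = 235/19
k=5  a_k=2  p_k/q_k = 569/46
k=6  a_k=1  p_k/q_k = 804/65
k=7  a_k=2  p_k/q_k = 2177/176
→ (2177, 176).  Check: 2177²=4739329, 153·176²=4739328, difference 1.

2177 176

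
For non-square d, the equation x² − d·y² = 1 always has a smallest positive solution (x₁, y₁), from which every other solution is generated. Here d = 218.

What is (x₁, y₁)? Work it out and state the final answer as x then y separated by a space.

√218 = [14; 1,3,3,1,28, …], period ℓ=5 (odd) → k=9
step 0: (14, 1)  from 14·(1,0) + (0,1)
…
step 2: (59, 4)  from 3·(15,1) + (14,1)
step 3: (192, 13)  from 3·(59,4) + (15,1)
step 4: (251, 17)  from 1·(192,13) + (59,4)
step 5: (7220, 489)  from 28·(251,17) + (192,13)
step 6: (7471, 506)  from 1·(7220,489) + (251,17)
…
step 8: (96370, 6527)  from 3·(29633,2007) + (7471,506)
step 9: (126003, 8534)  from 1·(96370,6527) + (29633,2007)
→ (126003, 8534).  Check: 126003²=15876756009, 218·8534²=15876756008, difference 1.

126003 8534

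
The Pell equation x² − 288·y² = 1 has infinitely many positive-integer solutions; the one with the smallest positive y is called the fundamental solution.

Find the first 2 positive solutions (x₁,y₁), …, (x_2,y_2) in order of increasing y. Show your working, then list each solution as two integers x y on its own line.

17 1
577 34

√288 = [16; 1,32, …], period ℓ=2 (even) → k=1
a_0=16:  p_0=16·1+0=16,  q_0=16·0+1=1
a_1=1:  p_1=1·16+1=17,  q_1=1·1+0=1
→ (17, 1).  Check: 17²=289, 288·1²=288, difference 1.
n=2: (17,1)∘(17,1) = (17·17+288·1·1, 17·1+1·17) = (577,34)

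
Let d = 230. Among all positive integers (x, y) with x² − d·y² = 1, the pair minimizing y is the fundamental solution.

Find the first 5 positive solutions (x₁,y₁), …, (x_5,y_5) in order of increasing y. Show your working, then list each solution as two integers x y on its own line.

91 6
16561 1092
3014011 198738
548533441 36169224
99830072251 6582600030

[15; 6,30] for √230; ℓ=2 ⇒ convergent index 1
k=0  a_k=15  p_k/q_k = 15/1
k=1  a_k=6  p_k/q_k = 91/6
(x₁, y₁) = (91, 6);  91² − 230·6² = 1 ✓
k=2:  x_2 = 91·91+230·6·6 = 16561,  y_2 = 91·6+6·91 = 1092
k=3:  x_3 = 91·16561+230·6·1092 = 3014011,  y_3 = 91·1092+6·16561 = 198738
k=4:  x_4 = 91·3014011+230·6·198738 = 548533441,  y_4 = 91·198738+6·3014011 = 36169224
k=5:  x_5 = 91·548533441+230·6·36169224 = 99830072251,  y_5 = 91·36169224+6·548533441 = 6582600030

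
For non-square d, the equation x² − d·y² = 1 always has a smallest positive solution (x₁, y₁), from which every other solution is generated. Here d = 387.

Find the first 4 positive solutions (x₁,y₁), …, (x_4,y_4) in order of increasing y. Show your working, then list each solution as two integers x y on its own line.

[19; 1,2,19,2,1,38] for √387; ℓ=6 ⇒ convergent index 5
k=0  a_k=19  p_k/q_k = 19/1
…
k=2  a_k=2  p_k/q_k = 59/3
…
k=4  a_k=2  p_k/q_k = 2341/119
k=5  a_k=1  p_k/q_k = 3482/177
→ (3482, 177).  Check: 3482²=12124324, 387·177²=12124323, difference 1.
(x_2, y_2) = (3482·3482 + 387·177·177, 3482·177 + 177·3482) = (24248647, 1232628)
(x_3, y_3) = (3482·24248647 + 387·177·1232628, 3482·1232628 + 177·24248647) = (168867574226, 8584021215)
(x_4, y_4) = (3482·168867574226 + 387·177·8584021215, 3482·8584021215 + 177·168867574226) = (1175993762661217, 59779122508632)

3482 177
24248647 1232628
168867574226 8584021215
1175993762661217 59779122508632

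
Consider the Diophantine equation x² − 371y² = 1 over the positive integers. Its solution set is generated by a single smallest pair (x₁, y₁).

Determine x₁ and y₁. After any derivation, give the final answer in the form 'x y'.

1695 88

√371 = [19; 3,1,4,1,3,38, …], period ℓ=6 (even) → k=5
step 0: (19, 1)  from 19·(1,0) + (0,1)
…
step 4: (443, 23)  from 1·(366,19) + (77,4)
step 5: (1695, 88)  from 3·(443,23) + (366,19)
(x₁, y₁) = (1695, 88);  1695² − 371·88² = 1 ✓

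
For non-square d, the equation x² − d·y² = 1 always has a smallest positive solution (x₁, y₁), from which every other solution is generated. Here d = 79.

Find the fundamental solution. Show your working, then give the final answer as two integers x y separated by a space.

80 9

[8; 1,7,1,16] for √79; ℓ=4 ⇒ convergent index 3
i=0: a=8 ⇒ p=8, q=1
i=1: a=1 ⇒ p=9, q=1
i=2: a=7 ⇒ p=71, q=8
i=3: a=1 ⇒ p=80, q=9
fundamental: x₁=80, y₁=9  (since 6400 − 79·81 = 1)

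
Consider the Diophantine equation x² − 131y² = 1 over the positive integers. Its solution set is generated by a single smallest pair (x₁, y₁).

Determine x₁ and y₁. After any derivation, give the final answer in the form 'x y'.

√131 = [11; 2,4,11,4,2,22, …], period ℓ=6 (even) → k=5
k=0  a_k=11  p_k/q_k = 11/1
k=1  a_k=2  p_k/q_k = 23/2
…
k=4  a_k=4  p_k/q_k = 4727/413
k=5  a_k=2  p_k/q_k = 10610/927
fundamental: x₁=10610, y₁=927  (since 112572100 − 131·859329 = 1)

10610 927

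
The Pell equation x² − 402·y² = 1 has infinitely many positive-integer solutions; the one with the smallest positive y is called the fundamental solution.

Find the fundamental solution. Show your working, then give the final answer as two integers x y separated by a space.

√402 → a₀=20, period (20,40); ℓ=2 even so k=1
a_0=20:  p_0=20·1+0=20,  q_0=20·0+1=1
a_1=20:  p_1=20·20+1=401,  q_1=20·1+0=20
→ (401, 20).  Check: 401²=160801, 402·20²=160800, difference 1.

401 20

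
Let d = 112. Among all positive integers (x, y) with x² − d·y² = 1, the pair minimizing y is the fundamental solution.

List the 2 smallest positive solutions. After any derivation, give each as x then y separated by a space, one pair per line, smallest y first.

√112 = [10; 1,1,2,1,1,20, …], period ℓ=6 (even) → k=5
a_0=10:  p_0=10·1+0=10,  q_0=10·0+1=1
…
a_4=1:  p_4=1·53+21=74,  q_4=1·5+2=7
a_5=1:  p_5=1·74+53=127,  q_5=1·7+5=12
(x₁, y₁) = (127, 12);  127² − 112·12² = 1 ✓
(127+12√112)^2 = 32257 + 3048√112

127 12
32257 3048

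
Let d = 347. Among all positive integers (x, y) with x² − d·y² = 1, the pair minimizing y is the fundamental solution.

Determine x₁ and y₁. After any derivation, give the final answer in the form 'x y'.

[18; 1,1,1,2,4,…,1,1,36] for √347; ℓ=14 ⇒ convergent index 13
step 0: (18, 1)  from 18·(1,0) + (0,1)
…
step 3: (56, 3)  from 1·(37,2) + (19,1)
…
step 5: (652, 35)  from 4·(149,8) + (56,3)
step 6: (801, 43)  from 1·(652,35) + (149,8)
step 7: (14269, 766)  from 17·(801,43) + (652,35)
step 8: (15070, 809)  from 1·(14269,766) + (801,43)
…
step 10: (164168, 8813)  from 2·(74549,4002) + (15070,809)
…
step 12: (402885, 21628)  from 1·(238717,12815) + (164168,8813)
step 13: (641602, 34443)  from 1·(402885,21628) + (238717,12815)
(x₁, y₁) = (641602, 34443);  641602² − 347·34443² = 1 ✓

641602 34443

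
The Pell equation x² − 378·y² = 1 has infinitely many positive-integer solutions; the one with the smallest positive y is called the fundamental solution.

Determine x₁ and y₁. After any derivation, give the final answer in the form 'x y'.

8749 450

[19; 2,3,1,4,1,3,2,38] for √378; ℓ=8 ⇒ convergent index 7
a_0=19:  p_0=19·1+0=19,  q_0=19·0+1=1
a_1=2:  p_1=2·19+1=39,  q_1=2·1+0=2
a_2=3:  p_2=3·39+19=136,  q_2=3·2+1=7
…
a_4=4:  p_4=4·175+136=836,  q_4=4·9+7=43
a_5=1:  p_5=1·836+175=1011,  q_5=1·43+9=52
a_6=3:  p_6=3·1011+836=3869,  q_6=3·52+43=199
a_7=2:  p_7=2·3869+1011=8749,  q_7=2·199+52=450
→ (8749, 450).  Check: 8749²=76545001, 378·450²=76545000, difference 1.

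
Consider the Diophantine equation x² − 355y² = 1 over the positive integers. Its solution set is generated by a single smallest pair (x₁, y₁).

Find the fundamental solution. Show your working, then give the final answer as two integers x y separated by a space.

[18; 1,5,3,3,1,6,1,3,3,5,1,36] for √355; ℓ=12 ⇒ convergent index 11
k=0  a_k=18  p_k/q_k = 18/1
k=1  a_k=1  p_k/q_k = 19/1
…
k=3  a_k=3  p_k/q_k = 358/19
…
k=5  a_k=1  p_k/q_k = 1545/82
…
k=7  a_k=1  p_k/q_k = 12002/637
k=8  a_k=3  p_k/q_k = 46463/2466
…
k=10  a_k=5  p_k/q_k = 803418/42641
k=11  a_k=1  p_k/q_k = 954809/50676
→ (954809, 50676).  Check: 954809²=911660226481, 355·50676²=911660226480, difference 1.

954809 50676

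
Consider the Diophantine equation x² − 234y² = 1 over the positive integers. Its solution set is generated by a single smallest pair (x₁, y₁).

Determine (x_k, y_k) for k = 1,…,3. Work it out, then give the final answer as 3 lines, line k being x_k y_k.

5201 340
54100801 3536680
562756526801 36788545020

√234 = [15; 3,2,1,2,1,2,3,30, …], period ℓ=8 (even) → k=7
a_0=15:  p_0=15·1+0=15,  q_0=15·0+1=1
…
a_2=2:  p_2=2·46+15=107,  q_2=2·3+1=7
…
a_4=2:  p_4=2·153+107=413,  q_4=2·10+7=27
…
a_6=2:  p_6=2·566+413=1545,  q_6=2·37+27=101
a_7=3:  p_7=3·1545+566=5201,  q_7=3·101+37=340
→ (5201, 340).  Check: 5201²=27050401, 234·340²=27050400, difference 1.
k=2:  x_2 = 5201·5201+234·340·340 = 54100801,  y_2 = 5201·340+340·5201 = 3536680
k=3:  x_3 = 5201·54100801+234·340·3536680 = 562756526801,  y_3 = 5201·3536680+340·54100801 = 36788545020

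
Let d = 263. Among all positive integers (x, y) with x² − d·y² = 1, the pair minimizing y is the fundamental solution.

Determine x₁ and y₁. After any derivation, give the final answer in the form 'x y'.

√263 = [16; 4,1,1,1,1,15,1,1,1,1,4,32, …], period ℓ=12 (even) → k=11
i=0: a=16 ⇒ p=16, q=1
…
i=2: a=1 ⇒ p=81, q=5
i=3: a=1 ⇒ p=146, q=9
i=4: a=1 ⇒ p=227, q=14
i=5: a=1 ⇒ p=373, q=23
i=6: a=15 ⇒ p=5822, q=359
…
i=8: a=1 ⇒ p=12017, q=741
i=9: a=1 ⇒ p=18212, q=1123
i=10: a=1 ⇒ p=30229, q=1864
i=11: a=4 ⇒ p=139128, q=8579
→ (139128, 8579).  Check: 139128²=19356600384, 263·8579²=19356600383, difference 1.

139128 8579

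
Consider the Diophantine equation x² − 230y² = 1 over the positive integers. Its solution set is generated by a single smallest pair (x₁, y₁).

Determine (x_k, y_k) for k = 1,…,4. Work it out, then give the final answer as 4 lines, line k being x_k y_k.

√230 = [15; 6,30, …], period ℓ=2 (even) → k=1
a_0=15:  p_0=15·1+0=15,  q_0=15·0+1=1
a_1=6:  p_1=6·15+1=91,  q_1=6·1+0=6
→ (91, 6).  Check: 91²=8281, 230·6²=8280, difference 1.
(x_2, y_2) = (91·91 + 230·6·6, 91·6 + 6·91) = (16561, 1092)
(x_3, y_3) = (91·16561 + 230·6·1092, 91·1092 + 6·16561) = (3014011, 198738)
(x_4, y_4) = (91·3014011 + 230·6·198738, 91·198738 + 6·3014011) = (548533441, 36169224)

91 6
16561 1092
3014011 198738
548533441 36169224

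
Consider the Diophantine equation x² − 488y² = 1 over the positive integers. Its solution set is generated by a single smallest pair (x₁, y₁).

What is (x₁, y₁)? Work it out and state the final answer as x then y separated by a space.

[22; 11,44] for √488; ℓ=2 ⇒ convergent index 1
a_0=22:  p_0=22·1+0=22,  q_0=22·0+1=1
a_1=11:  p_1=11·22+1=243,  q_1=11·1+0=11
(x₁, y₁) = (243, 11);  243² − 488·11² = 1 ✓

243 11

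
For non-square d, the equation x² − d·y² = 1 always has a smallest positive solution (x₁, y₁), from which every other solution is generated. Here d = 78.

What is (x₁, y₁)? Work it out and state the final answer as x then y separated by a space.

[8; 1,4,1,16] for √78; ℓ=4 ⇒ convergent index 3
i=0: a=8 ⇒ p=8, q=1
i=1: a=1 ⇒ p=9, q=1
i=2: a=4 ⇒ p=44, q=5
i=3: a=1 ⇒ p=53, q=6
→ (53, 6).  Check: 53²=2809, 78·6²=2808, difference 1.

53 6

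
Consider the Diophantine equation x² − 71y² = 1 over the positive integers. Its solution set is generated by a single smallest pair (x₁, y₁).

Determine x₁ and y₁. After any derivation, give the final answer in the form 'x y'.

√71 = [8; 2,2,1,7,1,2,2,16, …], period ℓ=8 (even) → k=7
a_0=8:  p_0=8·1+0=8,  q_0=8·0+1=1
…
a_3=1:  p_3=1·42+17=59,  q_3=1·5+2=7
…
a_5=1:  p_5=1·455+59=514,  q_5=1·54+7=61
a_6=2:  p_6=2·514+455=1483,  q_6=2·61+54=176
a_7=2:  p_7=2·1483+514=3480,  q_7=2·176+61=413
fundamental: x₁=3480, y₁=413  (since 12110400 − 71·170569 = 1)

3480 413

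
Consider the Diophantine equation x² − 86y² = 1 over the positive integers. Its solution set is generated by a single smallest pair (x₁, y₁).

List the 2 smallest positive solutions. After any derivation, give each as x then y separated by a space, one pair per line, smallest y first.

10405 1122
216528049 23348820

√86 → a₀=9, period (3,1,1,1,8,1,1,1,3,18); ℓ=10 even so k=9
i=0: a=9 ⇒ p=9, q=1
i=1: a=3 ⇒ p=28, q=3
i=2: a=1 ⇒ p=37, q=4
…
i=4: a=1 ⇒ p=102, q=11
i=5: a=8 ⇒ p=881, q=95
…
i=8: a=1 ⇒ p=2847, q=307
i=9: a=3 ⇒ p=10405, q=1122
fundamental: x₁=10405, y₁=1122  (since 108264025 − 86·1258884 = 1)
(10405+1122√86)^2 = 216528049 + 23348820√86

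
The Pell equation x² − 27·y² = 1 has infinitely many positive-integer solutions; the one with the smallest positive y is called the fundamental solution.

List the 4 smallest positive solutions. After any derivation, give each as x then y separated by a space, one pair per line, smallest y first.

√27 → a₀=5, period (5,10); ℓ=2 even so k=1
k=0  a_k=5  p_k/q_k = 5/1
k=1  a_k=5  p_k/q_k = 26/5
fundamental: x₁=26, y₁=5  (since 676 − 27·25 = 1)
n=2: (26,5)∘(26,5) = (26·26+27·5·5, 26·5+5·26) = (1351,260)
n=3: (1351,260)∘(26,5) = (26·1351+27·5·260, 26·260+5·1351) = (70226,13515)
n=4: (70226,13515)∘(26,5) = (26·70226+27·5·13515, 26·13515+5·70226) = (3650401,702520)

26 5
1351 260
70226 13515
3650401 702520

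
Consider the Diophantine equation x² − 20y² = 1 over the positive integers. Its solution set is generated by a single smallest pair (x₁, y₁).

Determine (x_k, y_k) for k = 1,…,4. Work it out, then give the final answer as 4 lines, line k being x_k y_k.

[4; 2,8] for √20; ℓ=2 ⇒ convergent index 1
i=0: a=4 ⇒ p=4, q=1
i=1: a=2 ⇒ p=9, q=2
fundamental: x₁=9, y₁=2  (since 81 − 20·4 = 1)
n=2: (9,2)∘(9,2) = (9·9+20·2·2, 9·2+2·9) = (161,36)
n=3: (161,36)∘(9,2) = (9·161+20·2·36, 9·36+2·161) = (2889,646)
n=4: (2889,646)∘(9,2) = (9·2889+20·2·646, 9·646+2·2889) = (51841,11592)

9 2
161 36
2889 646
51841 11592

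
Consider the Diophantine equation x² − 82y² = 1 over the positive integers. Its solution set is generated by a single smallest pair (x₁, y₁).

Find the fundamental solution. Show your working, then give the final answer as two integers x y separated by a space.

d=82: √d = [9; 18] (ℓ=1, odd), read p_1/q_1
step 0: (9, 1)  from 9·(1,0) + (0,1)
step 1: (163, 18)  from 18·(9,1) + (1,0)
(x₁, y₁) = (163, 18);  163² − 82·18² = 1 ✓

163 18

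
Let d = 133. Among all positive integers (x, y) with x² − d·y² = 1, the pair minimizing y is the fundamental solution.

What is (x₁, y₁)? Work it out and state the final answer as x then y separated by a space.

2588599 224460

d=133: √d = [11; 1,1,7,5,1,…,1,1,22] (ℓ=16, even), read p_15/q_15
step 0: (11, 1)  from 11·(1,0) + (0,1)
step 1: (12, 1)  from 1·(11,1) + (1,0)
…
step 4: (888, 77)  from 5·(173,15) + (23,2)
…
step 8: (7969, 691)  from 2·(3010,261) + (1949,169)
…
step 10: (18948, 1643)  from 1·(10979,952) + (7969,691)
step 11: (29927, 2595)  from 1·(18948,1643) + (10979,952)
…
step 13: (1210008, 104921)  from 7·(168583,14618) + (29927,2595)
step 14: (1378591, 119539)  from 1·(1210008,104921) + (168583,14618)
step 15: (2588599, 224460)  from 1·(1378591,119539) + (1210008,104921)
→ (2588599, 224460).  Check: 2588599²=6700844782801, 133·224460²=6700844782800, difference 1.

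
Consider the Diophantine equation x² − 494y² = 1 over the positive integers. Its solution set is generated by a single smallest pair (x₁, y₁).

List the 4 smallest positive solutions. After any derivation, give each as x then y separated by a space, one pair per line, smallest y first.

d=494: √d = [22; 4,2,2,1,2,1,2,2,4,44] (ℓ=10, even), read p_9/q_9
i=0: a=22 ⇒ p=22, q=1
…
i=3: a=2 ⇒ p=489, q=22
i=4: a=1 ⇒ p=689, q=31
i=5: a=2 ⇒ p=1867, q=84
i=6: a=1 ⇒ p=2556, q=115
i=7: a=2 ⇒ p=6979, q=314
i=8: a=2 ⇒ p=16514, q=743
i=9: a=4 ⇒ p=73035, q=3286
fundamental: x₁=73035, y₁=3286  (since 5334111225 − 494·10797796 = 1)
(73035+3286√494)^2 = 10668222449 + 479986020√494
(73035+3286√494)^3 = 1558307253052395 + 70111557938114√494
(73035+3286√494)^4 = 227621940442695115201 + 10241195267540325960√494

73035 3286
10668222449 479986020
1558307253052395 70111557938114
227621940442695115201 10241195267540325960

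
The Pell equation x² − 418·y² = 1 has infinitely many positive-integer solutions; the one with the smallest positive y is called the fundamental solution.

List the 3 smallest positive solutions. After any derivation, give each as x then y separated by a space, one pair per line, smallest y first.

33857 1656
2292592897 112134384
155240635393601 7593067676520

d=418: √d = [20; 2,4,20,4,2,40] (ℓ=6, even), read p_5/q_5
k=0  a_k=20  p_k/q_k = 20/1
k=1  a_k=2  p_k/q_k = 41/2
k=2  a_k=4  p_k/q_k = 184/9
k=3  a_k=20  p_k/q_k = 3721/182
k=4  a_k=4  p_k/q_k = 15068/737
k=5  a_k=2  p_k/q_k = 33857/1656
(x₁, y₁) = (33857, 1656);  33857² − 418·1656² = 1 ✓
(33857+1656√418)^2 = 2292592897 + 112134384√418
(33857+1656√418)^3 = 155240635393601 + 7593067676520√418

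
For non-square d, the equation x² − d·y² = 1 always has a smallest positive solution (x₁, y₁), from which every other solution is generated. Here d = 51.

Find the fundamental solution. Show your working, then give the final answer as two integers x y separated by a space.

d=51: √d = [7; 7,14] (ℓ=2, even), read p_1/q_1
k=0  a_k=7  p_k/q_k = 7/1
k=1  a_k=7  p_k/q_k = 50/7
(x₁, y₁) = (50, 7);  50² − 51·7² = 1 ✓

50 7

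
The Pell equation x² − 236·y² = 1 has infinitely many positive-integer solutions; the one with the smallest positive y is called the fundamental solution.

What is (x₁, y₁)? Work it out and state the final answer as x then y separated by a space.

561799 36570

d=236: √d = [15; 2,1,3,5,1,6,1,5,3,1,2,30] (ℓ=12, even), read p_11/q_11
i=0: a=15 ⇒ p=15, q=1
i=1: a=2 ⇒ p=31, q=2
i=2: a=1 ⇒ p=46, q=3
i=3: a=3 ⇒ p=169, q=11
i=4: a=5 ⇒ p=891, q=58
i=5: a=1 ⇒ p=1060, q=69
i=6: a=6 ⇒ p=7251, q=472
i=7: a=1 ⇒ p=8311, q=541
i=8: a=5 ⇒ p=48806, q=3177
i=9: a=3 ⇒ p=154729, q=10072
i=10: a=1 ⇒ p=203535, q=13249
i=11: a=2 ⇒ p=561799, q=36570
(x₁, y₁) = (561799, 36570);  561799² − 236·36570² = 1 ✓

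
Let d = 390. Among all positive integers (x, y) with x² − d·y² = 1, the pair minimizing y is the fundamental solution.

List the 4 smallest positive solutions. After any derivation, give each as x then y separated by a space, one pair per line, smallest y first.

√390 → a₀=19, period (1,2,1,38); ℓ=4 even so k=3
k=0  a_k=19  p_k/q_k = 19/1
k=1  a_k=1  p_k/q_k = 20/1
k=2  a_k=2  p_k/q_k = 59/3
k=3  a_k=1  p_k/q_k = 79/4
→ (79, 4).  Check: 79²=6241, 390·4²=6240, difference 1.
(x_2, y_2) = (79·79 + 390·4·4, 79·4 + 4·79) = (12481, 632)
(x_3, y_3) = (79·12481 + 390·4·632, 79·632 + 4·12481) = (1971919, 99852)
(x_4, y_4) = (79·1971919 + 390·4·99852, 79·99852 + 4·1971919) = (311550721, 15775984)

79 4
12481 632
1971919 99852
311550721 15775984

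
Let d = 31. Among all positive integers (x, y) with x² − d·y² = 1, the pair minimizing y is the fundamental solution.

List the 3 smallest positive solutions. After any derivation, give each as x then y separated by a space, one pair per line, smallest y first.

d=31: √d = [5; 1,1,3,5,3,1,1,10] (ℓ=8, even), read p_7/q_7
k=0  a_k=5  p_k/q_k = 5/1
k=1  a_k=1  p_k/q_k = 6/1
k=2  a_k=1  p_k/q_k = 11/2
…
k=5  a_k=3  p_k/q_k = 657/118
k=6  a_k=1  p_k/q_k = 863/155
k=7  a_k=1  p_k/q_k = 1520/273
→ (1520, 273).  Check: 1520²=2310400, 31·273²=2310399, difference 1.
k=2:  x_2 = 1520·1520+31·273·273 = 4620799,  y_2 = 1520·273+273·1520 = 829920
k=3:  x_3 = 1520·4620799+31·273·829920 = 14047227440,  y_3 = 1520·829920+273·4620799 = 2522956527

1520 273
4620799 829920
14047227440 2522956527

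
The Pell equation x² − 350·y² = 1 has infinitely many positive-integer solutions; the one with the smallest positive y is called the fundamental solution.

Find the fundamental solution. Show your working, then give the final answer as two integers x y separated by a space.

d=350: √d = [18; 1,2,2,2,1,36] (ℓ=6, even), read p_5/q_5
step 0: (18, 1)  from 18·(1,0) + (0,1)
…
step 4: (318, 17)  from 2·(131,7) + (56,3)
step 5: (449, 24)  from 1·(318,17) + (131,7)
(x₁, y₁) = (449, 24);  449² − 350·24² = 1 ✓

449 24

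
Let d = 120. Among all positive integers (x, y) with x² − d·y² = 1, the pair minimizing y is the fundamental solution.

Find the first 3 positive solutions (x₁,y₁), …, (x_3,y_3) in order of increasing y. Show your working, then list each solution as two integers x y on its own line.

11 1
241 22
5291 483

[10; 1,20] for √120; ℓ=2 ⇒ convergent index 1
k=0  a_k=10  p_k/q_k = 10/1
k=1  a_k=1  p_k/q_k = 11/1
(x₁, y₁) = (11, 1);  11² − 120·1² = 1 ✓
(11+1√120)^2 = 241 + 22√120
(11+1√120)^3 = 5291 + 483√120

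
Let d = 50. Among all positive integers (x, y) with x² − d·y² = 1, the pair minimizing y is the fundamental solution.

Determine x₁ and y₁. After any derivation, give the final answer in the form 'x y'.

√50 → a₀=7, period (14); ℓ=1 odd so k=1
i=0: a=7 ⇒ p=7, q=1
i=1: a=14 ⇒ p=99, q=14
(x₁, y₁) = (99, 14);  99² − 50·14² = 1 ✓

99 14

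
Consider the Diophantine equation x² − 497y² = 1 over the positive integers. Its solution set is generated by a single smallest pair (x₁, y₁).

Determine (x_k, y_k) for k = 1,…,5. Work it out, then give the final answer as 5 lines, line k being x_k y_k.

1201887 53912
2889064721537 129592263888
6944658661946678751 311510514535059400
16693389930459326703284737 748800875565868281911712
40127136686692992928199618718687 1799948075862157952969508541688

d=497: √d = [22; 3,2,2,5,6,5,2,2,3,44] (ℓ=10, even), read p_9/q_9
i=0: a=22 ⇒ p=22, q=1
i=1: a=3 ⇒ p=67, q=3
i=2: a=2 ⇒ p=156, q=7
i=3: a=2 ⇒ p=379, q=17
…
i=7: a=2 ⇒ p=143637, q=6443
i=8: a=2 ⇒ p=352750, q=15823
i=9: a=3 ⇒ p=1201887, q=53912
(x₁, y₁) = (1201887, 53912);  1201887² − 497·53912² = 1 ✓
k=2:  x_2 = 1201887·1201887+497·53912·53912 = 2889064721537,  y_2 = 1201887·53912+53912·1201887 = 129592263888
k=3:  x_3 = 1201887·2889064721537+497·53912·129592263888 = 6944658661946678751,  y_3 = 1201887·129592263888+53912·2889064721537 = 311510514535059400
k=4:  x_4 = 1201887·6944658661946678751+497·53912·311510514535059400 = 16693389930459326703284737,  y_4 = 1201887·311510514535059400+53912·6944658661946678751 = 748800875565868281911712
k=5:  x_5 = 1201887·16693389930459326703284737+497·53912·748800875565868281911712 = 40127136686692992928199618718687,  y_5 = 1201887·748800875565868281911712+53912·16693389930459326703284737 = 1799948075862157952969508541688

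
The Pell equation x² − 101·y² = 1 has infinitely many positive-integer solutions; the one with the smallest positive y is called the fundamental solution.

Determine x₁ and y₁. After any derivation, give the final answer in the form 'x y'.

[10; 20] for √101; ℓ=1 ⇒ convergent index 1
step 0: (10, 1)  from 10·(1,0) + (0,1)
step 1: (201, 20)  from 20·(10,1) + (1,0)
fundamental: x₁=201, y₁=20  (since 40401 − 101·400 = 1)

201 20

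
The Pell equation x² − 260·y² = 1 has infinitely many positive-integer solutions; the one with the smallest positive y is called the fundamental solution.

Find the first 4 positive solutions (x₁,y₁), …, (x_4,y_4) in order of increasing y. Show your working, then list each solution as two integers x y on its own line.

√260 = [16; 8,32, …], period ℓ=2 (even) → k=1
i=0: a=16 ⇒ p=16, q=1
i=1: a=8 ⇒ p=129, q=8
(x₁, y₁) = (129, 8);  129² − 260·8² = 1 ✓
(x_2, y_2) = (129·129 + 260·8·8, 129·8 + 8·129) = (33281, 2064)
(x_3, y_3) = (129·33281 + 260·8·2064, 129·2064 + 8·33281) = (8586369, 532504)
(x_4, y_4) = (129·8586369 + 260·8·532504, 129·532504 + 8·8586369) = (2215249921, 137383968)

129 8
33281 2064
8586369 532504
2215249921 137383968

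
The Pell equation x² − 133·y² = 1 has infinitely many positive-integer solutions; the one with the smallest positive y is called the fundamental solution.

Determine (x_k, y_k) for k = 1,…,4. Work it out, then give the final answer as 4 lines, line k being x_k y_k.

2588599 224460
13401689565601 1162073863080
69383200415647777399 6016286479789825380
359210566425477440164982401 31147506330593762303822160

√133 → a₀=11, period (1,1,7,5,1,…,1,1,22); ℓ=16 even so k=15
k=0  a_k=11  p_k/q_k = 11/1
…
k=6  a_k=1  p_k/q_k = 1949/169
…
k=10  a_k=1  p_k/q_k = 18948/1643
k=11  a_k=1  p_k/q_k = 29927/2595
…
k=14  a_k=1  p_k/q_k = 1378591/119539
k=15  a_k=1  p_k/q_k = 2588599/224460
→ (2588599, 224460).  Check: 2588599²=6700844782801, 133·224460²=6700844782800, difference 1.
(2588599+224460√133)^2 = 13401689565601 + 1162073863080√133
(2588599+224460√133)^3 = 69383200415647777399 + 6016286479789825380√133
(2588599+224460√133)^4 = 359210566425477440164982401 + 31147506330593762303822160√133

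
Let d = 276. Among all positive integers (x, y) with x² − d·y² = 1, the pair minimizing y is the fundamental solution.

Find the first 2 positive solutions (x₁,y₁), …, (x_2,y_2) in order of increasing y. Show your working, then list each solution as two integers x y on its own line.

7775 468
120901249 7277400

[16; 1,1,1,1,2,2,2,1,1,1,1,32] for √276; ℓ=12 ⇒ convergent index 11
i=0: a=16 ⇒ p=16, q=1
…
i=2: a=1 ⇒ p=33, q=2
…
i=6: a=2 ⇒ p=515, q=31
i=7: a=2 ⇒ p=1246, q=75
…
i=10: a=1 ⇒ p=4768, q=287
i=11: a=1 ⇒ p=7775, q=468
(x₁, y₁) = (7775, 468);  7775² − 276·468² = 1 ✓
(x_2, y_2) = (7775·7775 + 276·468·468, 7775·468 + 468·7775) = (120901249, 7277400)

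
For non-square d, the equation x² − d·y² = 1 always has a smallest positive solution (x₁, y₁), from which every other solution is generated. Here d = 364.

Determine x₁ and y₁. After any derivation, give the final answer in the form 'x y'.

d=364: √d = [19; 12,1,2,3,1,8,1,3,2,1,12,38] (ℓ=12, even), read p_11/q_11
i=0: a=19 ⇒ p=19, q=1
i=1: a=12 ⇒ p=229, q=12
…
i=10: a=1 ⇒ p=390371, q=20461
i=11: a=12 ⇒ p=4954951, q=259710
→ (4954951, 259710).  Check: 4954951²=24551539412401, 364·259710²=24551539412400, difference 1.

4954951 259710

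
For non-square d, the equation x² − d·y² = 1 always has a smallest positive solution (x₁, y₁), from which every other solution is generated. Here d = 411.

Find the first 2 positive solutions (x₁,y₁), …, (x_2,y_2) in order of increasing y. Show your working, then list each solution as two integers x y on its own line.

d=411: √d = [20; 3,1,1,1,19,1,1,1,3,40] (ℓ=10, even), read p_9/q_9
k=0  a_k=20  p_k/q_k = 20/1
…
k=3  a_k=1  p_k/q_k = 142/7
k=4  a_k=1  p_k/q_k = 223/11
…
k=8  a_k=1  p_k/q_k = 13583/670
k=9  a_k=3  p_k/q_k = 49730/2453
→ (49730, 2453).  Check: 49730²=2473072900, 411·2453²=2473072899, difference 1.
n=2: (49730,2453)∘(49730,2453) = (49730·49730+411·2453·2453, 49730·2453+2453·49730) = (4946145799,243975380)

49730 2453
4946145799 243975380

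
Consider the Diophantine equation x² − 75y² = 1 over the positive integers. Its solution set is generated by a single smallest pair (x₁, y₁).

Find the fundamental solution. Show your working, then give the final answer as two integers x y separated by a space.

√75 = [8; 1,1,1,16, …], period ℓ=4 (even) → k=3
i=0: a=8 ⇒ p=8, q=1
…
i=2: a=1 ⇒ p=17, q=2
i=3: a=1 ⇒ p=26, q=3
fundamental: x₁=26, y₁=3  (since 676 − 75·9 = 1)

26 3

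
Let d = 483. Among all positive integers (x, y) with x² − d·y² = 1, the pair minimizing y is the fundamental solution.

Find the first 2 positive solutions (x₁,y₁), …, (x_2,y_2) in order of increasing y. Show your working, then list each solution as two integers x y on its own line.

22 1
967 44

[21; 1,42] for √483; ℓ=2 ⇒ convergent index 1
step 0: (21, 1)  from 21·(1,0) + (0,1)
step 1: (22, 1)  from 1·(21,1) + (1,0)
fundamental: x₁=22, y₁=1  (since 484 − 483·1 = 1)
(x_2, y_2) = (22·22 + 483·1·1, 22·1 + 1·22) = (967, 44)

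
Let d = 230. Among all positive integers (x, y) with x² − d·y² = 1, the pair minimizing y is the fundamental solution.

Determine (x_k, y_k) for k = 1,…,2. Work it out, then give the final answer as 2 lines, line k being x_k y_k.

√230 → a₀=15, period (6,30); ℓ=2 even so k=1
step 0: (15, 1)  from 15·(1,0) + (0,1)
step 1: (91, 6)  from 6·(15,1) + (1,0)
(x₁, y₁) = (91, 6);  91² − 230·6² = 1 ✓
n=2: (91,6)∘(91,6) = (91·91+230·6·6, 91·6+6·91) = (16561,1092)

91 6
16561 1092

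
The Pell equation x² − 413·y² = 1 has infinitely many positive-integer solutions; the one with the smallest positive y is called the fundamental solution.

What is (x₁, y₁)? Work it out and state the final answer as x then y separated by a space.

113399 5580

√413 = [20; 3,9,1,4,1,9,3,40, …], period ℓ=8 (even) → k=7
step 0: (20, 1)  from 20·(1,0) + (0,1)
…
step 3: (630, 31)  from 1·(569,28) + (61,3)
step 4: (3089, 152)  from 4·(630,31) + (569,28)
step 5: (3719, 183)  from 1·(3089,152) + (630,31)
step 6: (36560, 1799)  from 9·(3719,183) + (3089,152)
step 7: (113399, 5580)  from 3·(36560,1799) + (3719,183)
fundamental: x₁=113399, y₁=5580  (since 12859333201 − 413·31136400 = 1)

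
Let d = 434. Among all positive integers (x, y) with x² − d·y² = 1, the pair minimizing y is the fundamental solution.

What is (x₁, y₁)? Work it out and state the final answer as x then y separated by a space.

√434 → a₀=20, period (1,4,1,40); ℓ=4 even so k=3
a_0=20:  p_0=20·1+0=20,  q_0=20·0+1=1
…
a_2=4:  p_2=4·21+20=104,  q_2=4·1+1=5
a_3=1:  p_3=1·104+21=125,  q_3=1·5+1=6
→ (125, 6).  Check: 125²=15625, 434·6²=15624, difference 1.

125 6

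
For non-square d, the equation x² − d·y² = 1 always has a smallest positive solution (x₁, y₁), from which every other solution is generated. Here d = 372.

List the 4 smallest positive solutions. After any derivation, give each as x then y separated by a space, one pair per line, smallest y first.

12151 630
295293601 15310260
7176225079351 372069937890
174396621583094401 9042043615292520

√372 → a₀=19, period (3,2,12,2,3,38); ℓ=6 even so k=5
a_0=19:  p_0=19·1+0=19,  q_0=19·0+1=1
…
a_4=2:  p_4=2·1678+135=3491,  q_4=2·87+7=181
a_5=3:  p_5=3·3491+1678=12151,  q_5=3·181+87=630
→ (12151, 630).  Check: 12151²=147646801, 372·630²=147646800, difference 1.
n=2: (12151,630)∘(12151,630) = (12151·12151+372·630·630, 12151·630+630·12151) = (295293601,15310260)
n=3: (295293601,15310260)∘(12151,630) = (12151·295293601+372·630·15310260, 12151·15310260+630·295293601) = (7176225079351,372069937890)
n=4: (7176225079351,372069937890)∘(12151,630) = (12151·7176225079351+372·630·372069937890, 12151·372069937890+630·7176225079351) = (174396621583094401,9042043615292520)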